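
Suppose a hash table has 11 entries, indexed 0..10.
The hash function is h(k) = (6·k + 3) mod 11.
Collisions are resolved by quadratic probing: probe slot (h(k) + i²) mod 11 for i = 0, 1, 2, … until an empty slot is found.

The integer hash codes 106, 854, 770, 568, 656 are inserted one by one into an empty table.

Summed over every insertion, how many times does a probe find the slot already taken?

106 hashes to 1; slot 1 is free → place at 1.
854 hashes to 1; 1 taken → place at 2.
770 hashes to 3; slot 3 is free → place at 3.
568 hashes to 1; 1,2 taken → place at 5.
656 hashes to 1; 1,2,5 taken → place at 10.
Table: [-, 106, 854, 770, -, 568, -, -, -, -, 656]

6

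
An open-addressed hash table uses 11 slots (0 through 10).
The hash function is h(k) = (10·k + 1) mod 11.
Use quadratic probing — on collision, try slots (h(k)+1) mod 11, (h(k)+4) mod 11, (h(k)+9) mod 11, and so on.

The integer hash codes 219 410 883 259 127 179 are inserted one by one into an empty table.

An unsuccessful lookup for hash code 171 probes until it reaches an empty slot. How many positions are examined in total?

4

219: h=2 → slot 2
410: h=9 → slot 9
883: h=9, probe 9,10 → slot 10
259: h=6 → slot 6
127: h=6, probe 6,7 → slot 7
179: h=9, probe 9,10,2,7,3 → slot 3
Table: [., ., 219, 179, ., ., 259, 127, ., 410, 883]
Lookup 171: h=6, probe 6,7,10,4 → slot 4 empty, not found.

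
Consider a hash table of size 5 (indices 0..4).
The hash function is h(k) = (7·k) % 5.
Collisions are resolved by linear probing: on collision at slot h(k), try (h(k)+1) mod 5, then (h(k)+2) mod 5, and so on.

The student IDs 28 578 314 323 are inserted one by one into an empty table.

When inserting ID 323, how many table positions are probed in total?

4

28 hashes to 1; slot 1 is free -> place at 1.
578 hashes to 1; 1 taken -> place at 2.
314 hashes to 3; slot 3 is free -> place at 3.
323 hashes to 1; 1,2,3 taken -> place at 4.
Table: [-, 28, 578, 314, 323]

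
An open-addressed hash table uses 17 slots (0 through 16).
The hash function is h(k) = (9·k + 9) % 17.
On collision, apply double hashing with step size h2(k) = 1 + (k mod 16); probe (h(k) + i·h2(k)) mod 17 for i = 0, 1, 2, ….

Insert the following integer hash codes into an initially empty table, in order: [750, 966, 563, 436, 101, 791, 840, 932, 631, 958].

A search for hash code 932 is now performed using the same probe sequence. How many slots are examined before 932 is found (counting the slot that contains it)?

750 hashes to 10; slot 10 is free -> place at 10.
966 hashes to 16; slot 16 is free -> place at 16.
563 hashes to 10, h2=4; 10 taken -> place at 14.
436 hashes to 6; slot 6 is free -> place at 6.
101 hashes to 0; slot 0 is free -> place at 0.
791 hashes to 5; slot 5 is free -> place at 5.
840 hashes to 4; slot 4 is free -> place at 4.
932 hashes to 16, h2=5; 16,4 taken -> place at 9.
631 hashes to 10, h2=8; 10 taken -> place at 1.
958 hashes to 12; slot 12 is free -> place at 12.
Table: [101, 631, ., ., 840, 791, 436, ., ., 932, 750, ., 958, ., 563, ., 966]
Lookup 932: h=16, h2=5, probe 16,4,9 → found at 9.

3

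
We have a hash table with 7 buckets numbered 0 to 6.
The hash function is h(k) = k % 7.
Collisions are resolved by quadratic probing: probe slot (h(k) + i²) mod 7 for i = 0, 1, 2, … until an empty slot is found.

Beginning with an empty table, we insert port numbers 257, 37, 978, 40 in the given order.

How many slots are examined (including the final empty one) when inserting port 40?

4

257 hashes to 5; slot 5 is free -> place at 5.
37 hashes to 2; slot 2 is free -> place at 2.
978 hashes to 5; 5 taken -> place at 6.
40 hashes to 5; 5,6,2 taken -> place at 0.
Table: [40, _, 37, _, _, 257, 978]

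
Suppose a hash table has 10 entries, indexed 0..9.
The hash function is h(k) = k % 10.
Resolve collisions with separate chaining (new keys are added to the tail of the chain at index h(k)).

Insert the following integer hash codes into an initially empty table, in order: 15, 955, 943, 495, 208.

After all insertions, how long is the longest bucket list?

3

Insert 15: h=5, bucket 5 empty -> new chain.
Insert 955: h=5, bucket 5 nonempty -> append to chain.
Insert 943: h=3, bucket 3 empty -> new chain.
Insert 495: h=5, bucket 5 nonempty -> append to chain.
Insert 208: h=8, bucket 8 empty -> new chain.
Final buckets:
0: _
1: _
2: _
3: 943
4: _
5: 15 -> 955 -> 495
6: _
7: _
8: 208
9: _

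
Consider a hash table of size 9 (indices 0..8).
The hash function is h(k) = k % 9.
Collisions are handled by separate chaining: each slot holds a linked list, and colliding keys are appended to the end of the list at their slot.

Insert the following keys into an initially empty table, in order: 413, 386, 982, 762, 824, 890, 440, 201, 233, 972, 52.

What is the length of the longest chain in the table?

Insert 413: h=8, bucket 8 empty → new chain.
Insert 386: h=8, bucket 8 nonempty → append to chain.
Insert 982: h=1, bucket 1 empty → new chain.
Insert 762: h=6, bucket 6 empty → new chain.
Insert 824: h=5, bucket 5 empty → new chain.
Insert 890: h=8, bucket 8 nonempty → append to chain.
Insert 440: h=8, bucket 8 nonempty → append to chain.
Insert 201: h=3, bucket 3 empty → new chain.
Insert 233: h=8, bucket 8 nonempty → append to chain.
Insert 972: h=0, bucket 0 empty → new chain.
Insert 52: h=7, bucket 7 empty → new chain.
Final buckets:
0: 972
1: 982
2: -
3: 201
4: -
5: 824
6: 762
7: 52
8: 413 -> 386 -> 890 -> 440 -> 233

5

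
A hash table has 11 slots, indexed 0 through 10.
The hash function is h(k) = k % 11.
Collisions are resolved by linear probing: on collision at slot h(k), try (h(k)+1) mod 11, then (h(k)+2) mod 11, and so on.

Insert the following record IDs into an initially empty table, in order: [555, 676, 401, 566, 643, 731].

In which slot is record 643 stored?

Insert 555: h=5, slot 5 empty → index 5.
Insert 676: h=5, slot 5 occupied → index 6.
Insert 401: h=5, slots 5,6 occupied → index 7.
Insert 566: h=5, slots 5,6,7 occupied → index 8.
Insert 643: h=5, slots 5,6,7,8 occupied → index 9.
Insert 731: h=5, slots 5,6,7,8,9 occupied → index 10.
Table: [., ., ., ., ., 555, 676, 401, 566, 643, 731]

9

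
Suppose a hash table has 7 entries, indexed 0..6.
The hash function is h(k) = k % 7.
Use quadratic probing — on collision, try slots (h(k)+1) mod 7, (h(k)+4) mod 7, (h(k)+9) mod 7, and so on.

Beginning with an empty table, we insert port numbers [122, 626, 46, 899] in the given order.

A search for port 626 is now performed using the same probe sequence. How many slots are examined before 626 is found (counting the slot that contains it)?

2

122 hashes to 3; slot 3 is free → place at 3.
626 hashes to 3; 3 taken → place at 4.
46 hashes to 4; 4 taken → place at 5.
899 hashes to 3; 3,4 taken → place at 0.
Table: [899, -, -, 122, 626, 46, -]
Lookup 626: h=3, probe 3,4 → found at 4.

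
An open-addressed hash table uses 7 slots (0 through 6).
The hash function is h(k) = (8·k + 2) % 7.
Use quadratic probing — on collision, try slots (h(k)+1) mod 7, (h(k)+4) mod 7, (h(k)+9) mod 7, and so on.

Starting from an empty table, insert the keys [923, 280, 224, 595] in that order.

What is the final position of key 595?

6

923: h=1 => slot 1
280: h=2 => slot 2
224: h=2, probe 2,3 => slot 3
595: h=2, probe 2,3,6 => slot 6
Table: [-, 923, 280, 224, -, -, 595]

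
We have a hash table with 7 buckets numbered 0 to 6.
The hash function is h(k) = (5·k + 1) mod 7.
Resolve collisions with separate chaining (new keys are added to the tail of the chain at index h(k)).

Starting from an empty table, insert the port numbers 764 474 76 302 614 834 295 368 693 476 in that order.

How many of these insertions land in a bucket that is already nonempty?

5

764 → bucket 6
474 → bucket 5
76 → bucket 3
302 → bucket 6 (collision)
614 → bucket 5 (collision)
834 → bucket 6 (collision)
295 → bucket 6 (collision)
368 → bucket 0
693 → bucket 1
476 → bucket 1 (collision)
Final buckets:
0: 368
1: 693 -> 476
2: ∅
3: 76
4: ∅
5: 474 -> 614
6: 764 -> 302 -> 834 -> 295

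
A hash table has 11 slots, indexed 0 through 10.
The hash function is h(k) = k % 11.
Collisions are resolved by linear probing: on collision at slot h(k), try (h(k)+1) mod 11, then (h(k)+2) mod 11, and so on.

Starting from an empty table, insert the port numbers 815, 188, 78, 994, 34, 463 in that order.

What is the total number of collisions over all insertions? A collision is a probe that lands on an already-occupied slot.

12

Insert 815: h=1, slot 1 empty => index 1.
Insert 188: h=1, slot 1 occupied => index 2.
Insert 78: h=1, slots 1,2 occupied => index 3.
Insert 994: h=4, slot 4 empty => index 4.
Insert 34: h=1, slots 1,2,3,4 occupied => index 5.
Insert 463: h=1, slots 1,2,3,4,5 occupied => index 6.
Table: [., 815, 188, 78, 994, 34, 463, ., ., ., .]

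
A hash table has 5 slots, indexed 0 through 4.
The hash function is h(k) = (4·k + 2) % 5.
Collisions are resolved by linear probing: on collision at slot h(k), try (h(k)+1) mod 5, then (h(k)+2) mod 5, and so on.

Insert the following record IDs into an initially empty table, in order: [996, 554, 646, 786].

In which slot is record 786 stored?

4

996: h=1 => slot 1
554: h=3 => slot 3
646: h=1, probe 1,2 => slot 2
786: h=1, probe 1,2,3,4 => slot 4
Table: [-, 996, 646, 554, 786]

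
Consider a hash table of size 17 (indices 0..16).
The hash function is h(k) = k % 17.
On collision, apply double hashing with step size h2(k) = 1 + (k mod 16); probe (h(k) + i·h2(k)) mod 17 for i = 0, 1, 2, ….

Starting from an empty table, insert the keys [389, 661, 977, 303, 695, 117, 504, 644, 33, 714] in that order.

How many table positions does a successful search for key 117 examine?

3

389 hashes to 15; slot 15 is free -> place at 15.
661 hashes to 15, h2=6; 15 taken -> place at 4.
977 hashes to 8; slot 8 is free -> place at 8.
303 hashes to 14; slot 14 is free -> place at 14.
695 hashes to 15, h2=8; 15 taken -> place at 6.
117 hashes to 15, h2=6; 15,4 taken -> place at 10.
504 hashes to 11; slot 11 is free -> place at 11.
644 hashes to 15, h2=5; 15 taken -> place at 3.
33 hashes to 16; slot 16 is free -> place at 16.
714 hashes to 0; slot 0 is free -> place at 0.
Table: [714, ., ., 644, 661, ., 695, ., 977, ., 117, 504, ., ., 303, 389, 33]
Lookup 117: h=15, h2=6, probe 15,4,10 → found at 10.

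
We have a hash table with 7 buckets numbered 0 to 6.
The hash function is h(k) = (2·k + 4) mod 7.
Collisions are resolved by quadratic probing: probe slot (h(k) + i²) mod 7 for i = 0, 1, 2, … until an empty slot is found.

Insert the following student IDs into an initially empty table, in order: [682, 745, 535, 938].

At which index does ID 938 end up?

682: h=3 => slot 3
745: h=3, probe 3,4 => slot 4
535: h=3, probe 3,4,0 => slot 0
938: h=4, probe 4,5 => slot 5
Table: [535, ., ., 682, 745, 938, .]

5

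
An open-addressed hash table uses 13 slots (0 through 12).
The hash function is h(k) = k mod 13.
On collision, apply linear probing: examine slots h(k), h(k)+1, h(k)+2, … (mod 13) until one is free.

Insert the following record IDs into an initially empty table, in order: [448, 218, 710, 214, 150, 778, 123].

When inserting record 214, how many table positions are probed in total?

448: h=6 → slot 6
218: h=10 → slot 10
710: h=8 → slot 8
214: h=6, probe 6,7 → slot 7
150: h=7, probe 7,8,9 → slot 9
778: h=11 → slot 11
123: h=6, probe 6,7,8,9,10,11,12 → slot 12
Table: [∅, ∅, ∅, ∅, ∅, ∅, 448, 214, 710, 150, 218, 778, 123]

2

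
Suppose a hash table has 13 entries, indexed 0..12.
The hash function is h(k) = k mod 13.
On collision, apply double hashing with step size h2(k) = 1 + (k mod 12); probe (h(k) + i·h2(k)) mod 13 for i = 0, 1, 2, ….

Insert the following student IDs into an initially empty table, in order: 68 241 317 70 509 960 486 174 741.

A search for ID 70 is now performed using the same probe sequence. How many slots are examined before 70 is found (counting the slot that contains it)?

3

68: h=3 => slot 3
241: h=7 => slot 7
317: h=5 => slot 5
70: h=5, h2=11, probe 5,3,1 => slot 1
509: h=2 => slot 2
960: h=11 => slot 11
486: h=5, h2=7, probe 5,12 => slot 12
174: h=5, h2=7, probe 5,12,6 => slot 6
741: h=0 => slot 0
Table: [741, 70, 509, 68, —, 317, 174, 241, —, —, —, 960, 486]
Lookup 70: h=5, h2=11, probe 5,3,1 → found at 1.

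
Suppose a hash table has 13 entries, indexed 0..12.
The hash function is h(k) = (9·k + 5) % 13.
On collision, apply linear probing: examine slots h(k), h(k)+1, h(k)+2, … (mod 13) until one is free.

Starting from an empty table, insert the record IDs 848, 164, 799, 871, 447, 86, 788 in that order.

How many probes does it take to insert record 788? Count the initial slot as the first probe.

848 hashes to 6; slot 6 is free => place at 6.
164 hashes to 12; slot 12 is free => place at 12.
799 hashes to 7; slot 7 is free => place at 7.
871 hashes to 5; slot 5 is free => place at 5.
447 hashes to 11; slot 11 is free => place at 11.
86 hashes to 12; 12 taken => place at 0.
788 hashes to 12; 12,0 taken => place at 1.
Table: [86, 788, ∅, ∅, ∅, 871, 848, 799, ∅, ∅, ∅, 447, 164]

3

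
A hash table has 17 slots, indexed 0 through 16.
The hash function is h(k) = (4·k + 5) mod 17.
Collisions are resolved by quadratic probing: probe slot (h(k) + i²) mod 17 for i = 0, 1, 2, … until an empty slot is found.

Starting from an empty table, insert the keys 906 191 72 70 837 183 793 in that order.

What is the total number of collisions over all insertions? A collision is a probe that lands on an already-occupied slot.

5

906 hashes to 8; slot 8 is free => place at 8.
191 hashes to 4; slot 4 is free => place at 4.
72 hashes to 4; 4 taken => place at 5.
70 hashes to 13; slot 13 is free => place at 13.
837 hashes to 4; 4,5,8,13 taken => place at 3.
183 hashes to 6; slot 6 is free => place at 6.
793 hashes to 15; slot 15 is free => place at 15.
Table: [∅, ∅, ∅, 837, 191, 72, 183, ∅, 906, ∅, ∅, ∅, ∅, 70, ∅, 793, ∅]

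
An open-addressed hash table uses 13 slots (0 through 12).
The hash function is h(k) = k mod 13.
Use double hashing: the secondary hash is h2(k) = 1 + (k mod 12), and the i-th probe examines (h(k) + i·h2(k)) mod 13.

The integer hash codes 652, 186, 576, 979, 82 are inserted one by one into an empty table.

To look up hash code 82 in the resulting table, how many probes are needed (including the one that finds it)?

652: h=2 => slot 2
186: h=4 => slot 4
576: h=4, h2=1, probe 4,5 => slot 5
979: h=4, h2=8, probe 4,12 => slot 12
82: h=4, h2=11, probe 4,2,0 => slot 0
Table: [82, _, 652, _, 186, 576, _, _, _, _, _, _, 979]
Lookup 82: h=4, h2=11, probe 4,2,0 → found at 0.

3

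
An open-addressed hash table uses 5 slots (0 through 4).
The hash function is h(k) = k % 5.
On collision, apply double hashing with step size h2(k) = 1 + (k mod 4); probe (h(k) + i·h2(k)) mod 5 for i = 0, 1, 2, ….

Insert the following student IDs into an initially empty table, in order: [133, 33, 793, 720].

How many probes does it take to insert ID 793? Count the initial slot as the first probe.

133: h=3 -> slot 3
33: h=3, h2=2, probe 3,0 -> slot 0
793: h=3, h2=2, probe 3,0,2 -> slot 2
720: h=0, h2=1, probe 0,1 -> slot 1
Table: [33, 720, 793, 133, —]

3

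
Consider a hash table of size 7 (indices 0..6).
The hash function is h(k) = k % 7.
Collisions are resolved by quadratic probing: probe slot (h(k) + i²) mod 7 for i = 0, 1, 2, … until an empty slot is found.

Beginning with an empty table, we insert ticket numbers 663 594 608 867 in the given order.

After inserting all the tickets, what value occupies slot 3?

867

663: h=5 → slot 5
594: h=6 → slot 6
608: h=6, probe 6,0 → slot 0
867: h=6, probe 6,0,3 → slot 3
Table: [608, -, -, 867, -, 663, 594]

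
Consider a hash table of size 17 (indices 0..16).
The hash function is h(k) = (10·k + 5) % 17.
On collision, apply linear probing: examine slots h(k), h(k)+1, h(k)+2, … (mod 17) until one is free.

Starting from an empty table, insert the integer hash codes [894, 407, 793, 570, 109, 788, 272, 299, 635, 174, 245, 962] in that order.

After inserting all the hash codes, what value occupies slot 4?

299

894: h=3 → slot 3
407: h=12 → slot 12
793: h=13 → slot 13
570: h=10 → slot 10
109: h=7 → slot 7
788: h=14 → slot 14
272: h=5 → slot 5
299: h=3, probe 3,4 → slot 4
635: h=14, probe 14,15 → slot 15
174: h=11 → slot 11
245: h=7, probe 7,8 → slot 8
962: h=3, probe 3,4,5,6 → slot 6
Table: [_, _, _, 894, 299, 272, 962, 109, 245, _, 570, 174, 407, 793, 788, 635, _]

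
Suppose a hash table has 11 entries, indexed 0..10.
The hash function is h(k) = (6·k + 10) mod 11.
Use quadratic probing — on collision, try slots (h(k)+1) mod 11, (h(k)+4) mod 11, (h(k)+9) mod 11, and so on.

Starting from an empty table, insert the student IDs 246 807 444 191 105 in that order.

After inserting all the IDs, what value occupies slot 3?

Insert 246: h=1, slot 1 empty -> index 1.
Insert 807: h=1, slot 1 occupied -> index 2.
Insert 444: h=1, slots 1,2 occupied -> index 5.
Insert 191: h=1, slots 1,2,5 occupied -> index 10.
Insert 105: h=2, slot 2 occupied -> index 3.
Table: [_, 246, 807, 105, _, 444, _, _, _, _, 191]

105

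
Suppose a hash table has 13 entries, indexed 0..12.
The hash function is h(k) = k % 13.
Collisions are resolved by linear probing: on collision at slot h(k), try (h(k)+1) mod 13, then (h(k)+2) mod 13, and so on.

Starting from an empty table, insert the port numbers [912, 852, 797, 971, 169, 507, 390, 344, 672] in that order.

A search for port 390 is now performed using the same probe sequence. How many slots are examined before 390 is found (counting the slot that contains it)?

Insert 912: h=2, slot 2 empty → index 2.
Insert 852: h=7, slot 7 empty → index 7.
Insert 797: h=4, slot 4 empty → index 4.
Insert 971: h=9, slot 9 empty → index 9.
Insert 169: h=0, slot 0 empty → index 0.
Insert 507: h=0, slot 0 occupied → index 1.
Insert 390: h=0, slots 0,1,2 occupied → index 3.
Insert 344: h=6, slot 6 empty → index 6.
Insert 672: h=9, slot 9 occupied → index 10.
Table: [169, 507, 912, 390, 797, -, 344, 852, -, 971, 672, -, -]
Lookup 390: h=0, probe 0,1,2,3 → found at 3.

4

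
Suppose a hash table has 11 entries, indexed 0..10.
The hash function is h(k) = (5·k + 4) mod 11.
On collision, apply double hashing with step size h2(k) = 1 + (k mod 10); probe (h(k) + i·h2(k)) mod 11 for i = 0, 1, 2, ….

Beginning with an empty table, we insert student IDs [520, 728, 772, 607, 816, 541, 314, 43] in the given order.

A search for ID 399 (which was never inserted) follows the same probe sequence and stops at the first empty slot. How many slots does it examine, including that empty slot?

5

Insert 520: h=8, slot 8 empty -> index 8.
Insert 728: h=3, slot 3 empty -> index 3.
Insert 772: h=3, h2=3, slot 3 occupied -> index 6.
Insert 607: h=3, h2=8, slot 3 occupied -> index 0.
Insert 816: h=3, h2=7, slot 3 occupied -> index 10.
Insert 541: h=3, h2=2, slot 3 occupied -> index 5.
Insert 314: h=1, slot 1 empty -> index 1.
Insert 43: h=10, h2=4, slots 10,3 occupied -> index 7.
Table: [607, 314, ., 728, ., 541, 772, 43, 520, ., 816]
Lookup 399: h=8, h2=10, probe 8,7,6,5,4 → slot 4 empty, not found.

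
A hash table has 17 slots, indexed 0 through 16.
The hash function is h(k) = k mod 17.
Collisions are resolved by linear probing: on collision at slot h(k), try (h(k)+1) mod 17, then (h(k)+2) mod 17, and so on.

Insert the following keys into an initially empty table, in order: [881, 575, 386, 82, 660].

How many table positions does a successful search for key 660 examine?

881: h=14 -> slot 14
575: h=14, probe 14,15 -> slot 15
386: h=12 -> slot 12
82: h=14, probe 14,15,16 -> slot 16
660: h=14, probe 14,15,16,0 -> slot 0
Table: [660, ∅, ∅, ∅, ∅, ∅, ∅, ∅, ∅, ∅, ∅, ∅, 386, ∅, 881, 575, 82]
Lookup 660: h=14, probe 14,15,16,0 → found at 0.

4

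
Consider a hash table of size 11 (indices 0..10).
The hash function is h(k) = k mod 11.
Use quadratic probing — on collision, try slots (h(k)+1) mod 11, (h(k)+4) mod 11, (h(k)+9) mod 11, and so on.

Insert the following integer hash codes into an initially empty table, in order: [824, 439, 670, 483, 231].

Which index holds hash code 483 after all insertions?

8

824: h=10 => slot 10
439: h=10, probe 10,0 => slot 0
670: h=10, probe 10,0,3 => slot 3
483: h=10, probe 10,0,3,8 => slot 8
231: h=0, probe 0,1 => slot 1
Table: [439, 231, —, 670, —, —, —, —, 483, —, 824]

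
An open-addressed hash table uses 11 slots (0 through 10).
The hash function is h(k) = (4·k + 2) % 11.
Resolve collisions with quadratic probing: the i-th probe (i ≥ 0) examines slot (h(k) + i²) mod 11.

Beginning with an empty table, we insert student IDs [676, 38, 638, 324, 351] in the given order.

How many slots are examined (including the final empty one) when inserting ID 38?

676 hashes to 0; slot 0 is free -> place at 0.
38 hashes to 0; 0 taken -> place at 1.
638 hashes to 2; slot 2 is free -> place at 2.
324 hashes to 0; 0,1 taken -> place at 4.
351 hashes to 9; slot 9 is free -> place at 9.
Table: [676, 38, 638, ., 324, ., ., ., ., 351, .]

2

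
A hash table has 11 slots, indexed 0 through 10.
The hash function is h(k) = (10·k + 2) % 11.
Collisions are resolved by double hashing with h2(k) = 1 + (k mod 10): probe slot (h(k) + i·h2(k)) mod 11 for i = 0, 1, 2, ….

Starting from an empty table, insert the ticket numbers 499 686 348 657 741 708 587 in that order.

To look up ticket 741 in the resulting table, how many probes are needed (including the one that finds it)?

2

Insert 499: h=9, slot 9 empty → index 9.
Insert 686: h=9, h2=7, slot 9 occupied → index 5.
Insert 348: h=6, slot 6 empty → index 6.
Insert 657: h=5, h2=8, slot 5 occupied → index 2.
Insert 741: h=9, h2=2, slot 9 occupied → index 0.
Insert 708: h=9, h2=9, slot 9 occupied → index 7.
Insert 587: h=9, h2=8, slots 9,6 occupied → index 3.
Table: [741, —, 657, 587, —, 686, 348, 708, —, 499, —]
Lookup 741: h=9, h2=2, probe 9,0 → found at 0.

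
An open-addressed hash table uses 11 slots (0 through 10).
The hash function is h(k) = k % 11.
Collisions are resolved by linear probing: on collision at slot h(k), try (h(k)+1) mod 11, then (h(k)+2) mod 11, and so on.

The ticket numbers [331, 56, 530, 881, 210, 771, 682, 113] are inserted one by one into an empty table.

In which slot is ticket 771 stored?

6

331 hashes to 1; slot 1 is free -> place at 1.
56 hashes to 1; 1 taken -> place at 2.
530 hashes to 2; 2 taken -> place at 3.
881 hashes to 1; 1,2,3 taken -> place at 4.
210 hashes to 1; 1,2,3,4 taken -> place at 5.
771 hashes to 1; 1,2,3,4,5 taken -> place at 6.
682 hashes to 0; slot 0 is free -> place at 0.
113 hashes to 3; 3,4,5,6 taken -> place at 7.
Table: [682, 331, 56, 530, 881, 210, 771, 113, ., ., .]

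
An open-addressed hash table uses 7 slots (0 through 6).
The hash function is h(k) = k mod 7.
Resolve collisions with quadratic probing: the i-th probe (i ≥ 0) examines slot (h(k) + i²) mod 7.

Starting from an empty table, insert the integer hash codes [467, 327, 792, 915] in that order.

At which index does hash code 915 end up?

2

Insert 467: h=5, slot 5 empty => index 5.
Insert 327: h=5, slot 5 occupied => index 6.
Insert 792: h=1, slot 1 empty => index 1.
Insert 915: h=5, slots 5,6 occupied => index 2.
Table: [-, 792, 915, -, -, 467, 327]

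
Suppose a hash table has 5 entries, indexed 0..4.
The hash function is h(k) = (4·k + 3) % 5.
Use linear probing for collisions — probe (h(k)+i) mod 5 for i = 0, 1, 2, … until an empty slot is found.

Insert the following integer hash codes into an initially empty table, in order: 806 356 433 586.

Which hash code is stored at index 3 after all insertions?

356

806: h=2 → slot 2
356: h=2, probe 2,3 → slot 3
433: h=0 → slot 0
586: h=2, probe 2,3,4 → slot 4
Table: [433, —, 806, 356, 586]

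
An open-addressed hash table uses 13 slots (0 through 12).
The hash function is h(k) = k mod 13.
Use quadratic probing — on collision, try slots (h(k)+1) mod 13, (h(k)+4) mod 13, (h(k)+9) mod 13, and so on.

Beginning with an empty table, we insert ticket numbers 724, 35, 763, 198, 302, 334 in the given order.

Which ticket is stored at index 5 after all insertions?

Insert 724: h=9, slot 9 empty => index 9.
Insert 35: h=9, slot 9 occupied => index 10.
Insert 763: h=9, slots 9,10 occupied => index 0.
Insert 198: h=3, slot 3 empty => index 3.
Insert 302: h=3, slot 3 occupied => index 4.
Insert 334: h=9, slots 9,10,0 occupied => index 5.
Table: [763, ., ., 198, 302, 334, ., ., ., 724, 35, ., .]

334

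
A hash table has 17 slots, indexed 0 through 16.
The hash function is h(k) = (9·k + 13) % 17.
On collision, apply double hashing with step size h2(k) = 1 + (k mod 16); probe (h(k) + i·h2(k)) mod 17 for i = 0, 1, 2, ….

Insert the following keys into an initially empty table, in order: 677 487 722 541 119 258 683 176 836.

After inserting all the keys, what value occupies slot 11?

677: h=3 → slot 3
487: h=10 → slot 10
722: h=0 → slot 0
541: h=3, h2=14, probe 3,0,14 → slot 14
119: h=13 → slot 13
258: h=6 → slot 6
683: h=6, h2=12, probe 6,1 → slot 1
176: h=16 → slot 16
836: h=6, h2=5, probe 6,11 → slot 11
Table: [722, 683, ∅, 677, ∅, ∅, 258, ∅, ∅, ∅, 487, 836, ∅, 119, 541, ∅, 176]

836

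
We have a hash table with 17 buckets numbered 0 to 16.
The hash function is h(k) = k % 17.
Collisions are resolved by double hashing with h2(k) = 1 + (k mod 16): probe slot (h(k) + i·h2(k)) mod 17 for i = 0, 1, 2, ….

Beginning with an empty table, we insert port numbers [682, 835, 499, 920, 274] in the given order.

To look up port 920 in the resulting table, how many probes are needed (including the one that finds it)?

Insert 682: h=2, slot 2 empty -> index 2.
Insert 835: h=2, h2=4, slot 2 occupied -> index 6.
Insert 499: h=6, h2=4, slot 6 occupied -> index 10.
Insert 920: h=2, h2=9, slot 2 occupied -> index 11.
Insert 274: h=2, h2=3, slot 2 occupied -> index 5.
Table: [., ., 682, ., ., 274, 835, ., ., ., 499, 920, ., ., ., ., .]
Lookup 920: h=2, h2=9, probe 2,11 → found at 11.

2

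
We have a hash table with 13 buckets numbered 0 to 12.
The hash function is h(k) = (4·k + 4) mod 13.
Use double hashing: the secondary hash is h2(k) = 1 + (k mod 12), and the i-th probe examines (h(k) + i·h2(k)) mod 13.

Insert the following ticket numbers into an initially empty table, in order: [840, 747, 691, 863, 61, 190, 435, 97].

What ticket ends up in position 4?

840 hashes to 10; slot 10 is free -> place at 10.
747 hashes to 2; slot 2 is free -> place at 2.
691 hashes to 12; slot 12 is free -> place at 12.
863 hashes to 11; slot 11 is free -> place at 11.
61 hashes to 1; slot 1 is free -> place at 1.
190 hashes to 10, h2=11; 10 taken -> place at 8.
435 hashes to 2, h2=4; 2 taken -> place at 6.
97 hashes to 2, h2=2; 2 taken -> place at 4.
Table: [., 61, 747, ., 97, ., 435, ., 190, ., 840, 863, 691]

97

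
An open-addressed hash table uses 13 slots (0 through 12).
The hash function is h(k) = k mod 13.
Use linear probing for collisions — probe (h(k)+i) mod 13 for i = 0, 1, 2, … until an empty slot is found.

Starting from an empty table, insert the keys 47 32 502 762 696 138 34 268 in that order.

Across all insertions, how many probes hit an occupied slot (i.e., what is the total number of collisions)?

47: h=8 -> slot 8
32: h=6 -> slot 6
502: h=8, probe 8,9 -> slot 9
762: h=8, probe 8,9,10 -> slot 10
696: h=7 -> slot 7
138: h=8, probe 8,9,10,11 -> slot 11
34: h=8, probe 8,9,10,11,12 -> slot 12
268: h=8, probe 8,9,10,11,12,0 -> slot 0
Table: [268, —, —, —, —, —, 32, 696, 47, 502, 762, 138, 34]

15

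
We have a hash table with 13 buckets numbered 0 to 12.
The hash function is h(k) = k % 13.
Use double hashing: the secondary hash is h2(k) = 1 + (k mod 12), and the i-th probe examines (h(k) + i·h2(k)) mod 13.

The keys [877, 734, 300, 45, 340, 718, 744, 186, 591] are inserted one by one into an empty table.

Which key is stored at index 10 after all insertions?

Insert 877: h=6, slot 6 empty -> index 6.
Insert 734: h=6, h2=3, slot 6 occupied -> index 9.
Insert 300: h=1, slot 1 empty -> index 1.
Insert 45: h=6, h2=10, slot 6 occupied -> index 3.
Insert 340: h=2, slot 2 empty -> index 2.
Insert 718: h=3, h2=11, slots 3,1 occupied -> index 12.
Insert 744: h=3, h2=1, slot 3 occupied -> index 4.
Insert 186: h=4, h2=7, slot 4 occupied -> index 11.
Insert 591: h=6, h2=4, slot 6 occupied -> index 10.
Table: [—, 300, 340, 45, 744, —, 877, —, —, 734, 591, 186, 718]

591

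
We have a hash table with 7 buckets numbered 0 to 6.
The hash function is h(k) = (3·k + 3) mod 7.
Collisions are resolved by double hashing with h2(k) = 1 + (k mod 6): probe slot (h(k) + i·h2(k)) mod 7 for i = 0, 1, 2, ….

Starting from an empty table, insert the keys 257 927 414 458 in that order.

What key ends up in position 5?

257 hashes to 4; slot 4 is free -> place at 4.
927 hashes to 5; slot 5 is free -> place at 5.
414 hashes to 6; slot 6 is free -> place at 6.
458 hashes to 5, h2=3; 5 taken -> place at 1.
Table: [., 458, ., ., 257, 927, 414]

927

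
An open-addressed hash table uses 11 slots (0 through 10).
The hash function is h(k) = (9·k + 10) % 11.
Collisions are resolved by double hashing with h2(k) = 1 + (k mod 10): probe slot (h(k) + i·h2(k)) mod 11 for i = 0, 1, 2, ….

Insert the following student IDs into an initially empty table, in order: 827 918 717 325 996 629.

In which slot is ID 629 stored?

4

827 hashes to 6; slot 6 is free -> place at 6.
918 hashes to 0; slot 0 is free -> place at 0.
717 hashes to 6, h2=8; 6 taken -> place at 3.
325 hashes to 9; slot 9 is free -> place at 9.
996 hashes to 9, h2=7; 9 taken -> place at 5.
629 hashes to 6, h2=10; 6,5 taken -> place at 4.
Table: [918, -, -, 717, 629, 996, 827, -, -, 325, -]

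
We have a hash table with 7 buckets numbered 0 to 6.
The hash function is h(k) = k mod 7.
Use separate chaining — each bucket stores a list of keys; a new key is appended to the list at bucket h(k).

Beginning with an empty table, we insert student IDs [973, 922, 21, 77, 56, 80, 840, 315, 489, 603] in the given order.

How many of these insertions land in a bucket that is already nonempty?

Insert 973: h=0, bucket 0 empty -> new chain.
Insert 922: h=5, bucket 5 empty -> new chain.
Insert 21: h=0, bucket 0 nonempty -> append to chain.
Insert 77: h=0, bucket 0 nonempty -> append to chain.
Insert 56: h=0, bucket 0 nonempty -> append to chain.
Insert 80: h=3, bucket 3 empty -> new chain.
Insert 840: h=0, bucket 0 nonempty -> append to chain.
Insert 315: h=0, bucket 0 nonempty -> append to chain.
Insert 489: h=6, bucket 6 empty -> new chain.
Insert 603: h=1, bucket 1 empty -> new chain.
Final buckets:
0: 973 -> 21 -> 77 -> 56 -> 840 -> 315
1: 603
2: _
3: 80
4: _
5: 922
6: 489

5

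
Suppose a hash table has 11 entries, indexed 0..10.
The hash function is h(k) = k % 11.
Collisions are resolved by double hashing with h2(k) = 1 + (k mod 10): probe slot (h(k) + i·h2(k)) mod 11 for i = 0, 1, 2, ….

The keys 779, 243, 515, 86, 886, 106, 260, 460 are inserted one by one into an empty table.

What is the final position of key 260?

779 hashes to 9; slot 9 is free → place at 9.
243 hashes to 1; slot 1 is free → place at 1.
515 hashes to 9, h2=6; 9 taken → place at 4.
86 hashes to 9, h2=7; 9 taken → place at 5.
886 hashes to 6; slot 6 is free → place at 6.
106 hashes to 7; slot 7 is free → place at 7.
260 hashes to 7, h2=1; 7 taken → place at 8.
460 hashes to 9, h2=1; 9 taken → place at 10.
Table: [∅, 243, ∅, ∅, 515, 86, 886, 106, 260, 779, 460]

8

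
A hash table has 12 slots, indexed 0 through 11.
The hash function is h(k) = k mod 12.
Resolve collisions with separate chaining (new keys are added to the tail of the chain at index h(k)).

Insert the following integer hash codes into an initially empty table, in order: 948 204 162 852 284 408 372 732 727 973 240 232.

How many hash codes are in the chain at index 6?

Insert 948: h=0, bucket 0 empty → new chain.
Insert 204: h=0, bucket 0 nonempty → append to chain.
Insert 162: h=6, bucket 6 empty → new chain.
Insert 852: h=0, bucket 0 nonempty → append to chain.
Insert 284: h=8, bucket 8 empty → new chain.
Insert 408: h=0, bucket 0 nonempty → append to chain.
Insert 372: h=0, bucket 0 nonempty → append to chain.
Insert 732: h=0, bucket 0 nonempty → append to chain.
Insert 727: h=7, bucket 7 empty → new chain.
Insert 973: h=1, bucket 1 empty → new chain.
Insert 240: h=0, bucket 0 nonempty → append to chain.
Insert 232: h=4, bucket 4 empty → new chain.
Final buckets:
0: 948 -> 204 -> 852 -> 408 -> 372 -> 732 -> 240
1: 973
2: -
3: -
4: 232
5: -
6: 162
7: 727
8: 284
9: -
10: -
11: -

1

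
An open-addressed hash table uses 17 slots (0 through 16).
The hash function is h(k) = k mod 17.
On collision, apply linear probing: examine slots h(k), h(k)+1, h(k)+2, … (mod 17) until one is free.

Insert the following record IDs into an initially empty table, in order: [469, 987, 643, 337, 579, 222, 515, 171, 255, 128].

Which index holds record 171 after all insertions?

4

Insert 469: h=10, slot 10 empty -> index 10.
Insert 987: h=1, slot 1 empty -> index 1.
Insert 643: h=14, slot 14 empty -> index 14.
Insert 337: h=14, slot 14 occupied -> index 15.
Insert 579: h=1, slot 1 occupied -> index 2.
Insert 222: h=1, slots 1,2 occupied -> index 3.
Insert 515: h=5, slot 5 empty -> index 5.
Insert 171: h=1, slots 1,2,3 occupied -> index 4.
Insert 255: h=0, slot 0 empty -> index 0.
Insert 128: h=9, slot 9 empty -> index 9.
Table: [255, 987, 579, 222, 171, 515, —, —, —, 128, 469, —, —, —, 643, 337, —]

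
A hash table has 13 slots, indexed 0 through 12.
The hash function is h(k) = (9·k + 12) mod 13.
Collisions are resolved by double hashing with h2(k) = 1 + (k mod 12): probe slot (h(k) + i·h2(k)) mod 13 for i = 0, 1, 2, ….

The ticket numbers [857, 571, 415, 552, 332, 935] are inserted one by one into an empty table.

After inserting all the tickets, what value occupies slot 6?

Insert 857: h=3, slot 3 empty => index 3.
Insert 571: h=3, h2=8, slot 3 occupied => index 11.
Insert 415: h=3, h2=8, slots 3,11 occupied => index 6.
Insert 552: h=1, slot 1 empty => index 1.
Insert 332: h=10, slot 10 empty => index 10.
Insert 935: h=3, h2=12, slot 3 occupied => index 2.
Table: [—, 552, 935, 857, —, —, 415, —, —, —, 332, 571, —]

415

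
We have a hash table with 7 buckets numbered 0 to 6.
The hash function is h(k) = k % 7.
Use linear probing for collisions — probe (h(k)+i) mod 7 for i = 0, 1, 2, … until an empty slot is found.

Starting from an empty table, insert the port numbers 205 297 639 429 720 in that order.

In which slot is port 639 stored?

205 hashes to 2; slot 2 is free -> place at 2.
297 hashes to 3; slot 3 is free -> place at 3.
639 hashes to 2; 2,3 taken -> place at 4.
429 hashes to 2; 2,3,4 taken -> place at 5.
720 hashes to 6; slot 6 is free -> place at 6.
Table: [., ., 205, 297, 639, 429, 720]

4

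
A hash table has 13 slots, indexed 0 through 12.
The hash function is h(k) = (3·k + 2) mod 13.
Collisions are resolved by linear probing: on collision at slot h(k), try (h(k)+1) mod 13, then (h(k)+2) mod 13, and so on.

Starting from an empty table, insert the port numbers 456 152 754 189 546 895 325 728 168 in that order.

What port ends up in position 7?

456: h=5 => slot 5
152: h=3 => slot 3
754: h=2 => slot 2
189: h=10 => slot 10
546: h=2, probe 2,3,4 => slot 4
895: h=9 => slot 9
325: h=2, probe 2,3,4,5,6 => slot 6
728: h=2, probe 2,3,4,5,6,7 => slot 7
168: h=12 => slot 12
Table: [—, —, 754, 152, 546, 456, 325, 728, —, 895, 189, —, 168]

728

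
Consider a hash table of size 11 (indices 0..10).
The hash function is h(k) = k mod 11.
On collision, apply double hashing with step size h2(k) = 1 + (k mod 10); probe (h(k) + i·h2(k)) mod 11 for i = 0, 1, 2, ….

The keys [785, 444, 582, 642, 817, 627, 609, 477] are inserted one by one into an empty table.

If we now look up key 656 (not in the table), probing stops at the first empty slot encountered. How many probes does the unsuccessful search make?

Insert 785: h=4, slot 4 empty -> index 4.
Insert 444: h=4, h2=5, slot 4 occupied -> index 9.
Insert 582: h=10, slot 10 empty -> index 10.
Insert 642: h=4, h2=3, slot 4 occupied -> index 7.
Insert 817: h=3, slot 3 empty -> index 3.
Insert 627: h=0, slot 0 empty -> index 0.
Insert 609: h=4, h2=10, slots 4,3 occupied -> index 2.
Insert 477: h=4, h2=8, slot 4 occupied -> index 1.
Table: [627, 477, 609, 817, 785, —, —, 642, —, 444, 582]
Lookup 656: h=7, h2=7, probe 7,3,10,6 → slot 6 empty, not found.

4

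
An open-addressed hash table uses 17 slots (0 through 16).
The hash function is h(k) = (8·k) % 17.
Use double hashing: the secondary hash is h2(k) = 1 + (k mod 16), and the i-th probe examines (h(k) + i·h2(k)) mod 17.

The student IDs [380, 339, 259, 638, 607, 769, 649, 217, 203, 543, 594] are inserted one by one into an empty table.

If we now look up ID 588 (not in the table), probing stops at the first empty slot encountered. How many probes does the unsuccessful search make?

380: h=14 => slot 14
339: h=9 => slot 9
259: h=15 => slot 15
638: h=4 => slot 4
607: h=11 => slot 11
769: h=15, h2=2, probe 15,0 => slot 0
649: h=7 => slot 7
217: h=2 => slot 2
203: h=9, h2=12, probe 9,4,16 => slot 16
543: h=9, h2=16, probe 9,8 => slot 8
594: h=9, h2=3, probe 9,12 => slot 12
Table: [769, _, 217, _, 638, _, _, 649, 543, 339, _, 607, 594, _, 380, 259, 203]
Lookup 588: h=12, h2=13, probe 12,8,4,0,13 → slot 13 empty, not found.

5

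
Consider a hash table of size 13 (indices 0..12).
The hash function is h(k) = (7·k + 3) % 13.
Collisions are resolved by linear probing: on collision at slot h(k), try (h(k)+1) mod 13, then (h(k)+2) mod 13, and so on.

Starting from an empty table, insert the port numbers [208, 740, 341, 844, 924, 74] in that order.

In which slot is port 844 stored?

208 hashes to 3; slot 3 is free => place at 3.
740 hashes to 9; slot 9 is free => place at 9.
341 hashes to 11; slot 11 is free => place at 11.
844 hashes to 9; 9 taken => place at 10.
924 hashes to 10; 10,11 taken => place at 12.
74 hashes to 1; slot 1 is free => place at 1.
Table: [., 74, ., 208, ., ., ., ., ., 740, 844, 341, 924]

10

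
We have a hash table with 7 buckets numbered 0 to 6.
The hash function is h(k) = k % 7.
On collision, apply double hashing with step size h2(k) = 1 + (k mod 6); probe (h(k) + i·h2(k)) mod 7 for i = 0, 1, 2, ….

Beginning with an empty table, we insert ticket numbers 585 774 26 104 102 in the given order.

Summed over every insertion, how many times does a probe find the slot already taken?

Insert 585: h=4, slot 4 empty -> index 4.
Insert 774: h=4, h2=1, slot 4 occupied -> index 5.
Insert 26: h=5, h2=3, slot 5 occupied -> index 1.
Insert 104: h=6, slot 6 empty -> index 6.
Insert 102: h=4, h2=1, slots 4,5,6 occupied -> index 0.
Table: [102, 26, ∅, ∅, 585, 774, 104]

5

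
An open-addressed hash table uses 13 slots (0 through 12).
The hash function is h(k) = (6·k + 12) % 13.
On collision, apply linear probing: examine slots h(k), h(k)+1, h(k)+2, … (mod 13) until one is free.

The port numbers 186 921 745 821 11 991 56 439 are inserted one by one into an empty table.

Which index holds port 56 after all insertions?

186: h=10 => slot 10
921: h=0 => slot 0
745: h=10, probe 10,11 => slot 11
821: h=11, probe 11,12 => slot 12
11: h=0, probe 0,1 => slot 1
991: h=4 => slot 4
56: h=10, probe 10,11,12,0,1,2 => slot 2
439: h=7 => slot 7
Table: [921, 11, 56, ∅, 991, ∅, ∅, 439, ∅, ∅, 186, 745, 821]

2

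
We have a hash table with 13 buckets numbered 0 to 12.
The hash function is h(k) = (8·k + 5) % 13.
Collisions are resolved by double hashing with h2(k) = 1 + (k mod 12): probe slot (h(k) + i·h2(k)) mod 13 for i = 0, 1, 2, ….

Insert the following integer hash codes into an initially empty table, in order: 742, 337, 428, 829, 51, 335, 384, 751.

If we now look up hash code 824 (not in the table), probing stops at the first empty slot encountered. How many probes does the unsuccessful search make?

3

742 hashes to 0; slot 0 is free -> place at 0.
337 hashes to 10; slot 10 is free -> place at 10.
428 hashes to 10, h2=9; 10 taken -> place at 6.
829 hashes to 7; slot 7 is free -> place at 7.
51 hashes to 10, h2=4; 10 taken -> place at 1.
335 hashes to 7, h2=12; 7,6 taken -> place at 5.
384 hashes to 9; slot 9 is free -> place at 9.
751 hashes to 7, h2=8; 7 taken -> place at 2.
Table: [742, 51, 751, -, -, 335, 428, 829, -, 384, 337, -, -]
Lookup 824: h=6, h2=9, probe 6,2,11 → slot 11 empty, not found.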